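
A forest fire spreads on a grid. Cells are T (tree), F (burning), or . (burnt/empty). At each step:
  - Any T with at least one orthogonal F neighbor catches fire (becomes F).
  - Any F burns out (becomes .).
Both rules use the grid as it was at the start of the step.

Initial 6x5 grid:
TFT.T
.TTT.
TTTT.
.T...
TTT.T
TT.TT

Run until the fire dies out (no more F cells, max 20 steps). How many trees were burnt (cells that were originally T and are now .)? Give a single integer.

Step 1: +3 fires, +1 burnt (F count now 3)
Step 2: +2 fires, +3 burnt (F count now 2)
Step 3: +4 fires, +2 burnt (F count now 4)
Step 4: +2 fires, +4 burnt (F count now 2)
Step 5: +3 fires, +2 burnt (F count now 3)
Step 6: +1 fires, +3 burnt (F count now 1)
Step 7: +0 fires, +1 burnt (F count now 0)
Fire out after step 7
Initially T: 19, now '.': 26
Total burnt (originally-T cells now '.'): 15

Answer: 15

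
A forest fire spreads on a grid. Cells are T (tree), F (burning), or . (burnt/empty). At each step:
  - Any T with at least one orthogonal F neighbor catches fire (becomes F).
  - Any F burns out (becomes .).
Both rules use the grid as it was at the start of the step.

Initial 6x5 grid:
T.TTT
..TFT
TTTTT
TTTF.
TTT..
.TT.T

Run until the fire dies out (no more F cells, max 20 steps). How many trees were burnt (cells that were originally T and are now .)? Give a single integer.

Step 1: +5 fires, +2 burnt (F count now 5)
Step 2: +6 fires, +5 burnt (F count now 6)
Step 3: +4 fires, +6 burnt (F count now 4)
Step 4: +3 fires, +4 burnt (F count now 3)
Step 5: +0 fires, +3 burnt (F count now 0)
Fire out after step 5
Initially T: 20, now '.': 28
Total burnt (originally-T cells now '.'): 18

Answer: 18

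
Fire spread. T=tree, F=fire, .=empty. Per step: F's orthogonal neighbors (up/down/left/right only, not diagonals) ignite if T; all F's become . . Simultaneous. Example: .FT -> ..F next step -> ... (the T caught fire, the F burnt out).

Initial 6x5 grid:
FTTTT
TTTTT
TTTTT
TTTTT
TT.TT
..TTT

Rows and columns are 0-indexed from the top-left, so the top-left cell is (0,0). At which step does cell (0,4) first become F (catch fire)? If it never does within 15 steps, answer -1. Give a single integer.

Step 1: cell (0,4)='T' (+2 fires, +1 burnt)
Step 2: cell (0,4)='T' (+3 fires, +2 burnt)
Step 3: cell (0,4)='T' (+4 fires, +3 burnt)
Step 4: cell (0,4)='F' (+5 fires, +4 burnt)
  -> target ignites at step 4
Step 5: cell (0,4)='.' (+4 fires, +5 burnt)
Step 6: cell (0,4)='.' (+2 fires, +4 burnt)
Step 7: cell (0,4)='.' (+2 fires, +2 burnt)
Step 8: cell (0,4)='.' (+2 fires, +2 burnt)
Step 9: cell (0,4)='.' (+2 fires, +2 burnt)
Step 10: cell (0,4)='.' (+0 fires, +2 burnt)
  fire out at step 10

4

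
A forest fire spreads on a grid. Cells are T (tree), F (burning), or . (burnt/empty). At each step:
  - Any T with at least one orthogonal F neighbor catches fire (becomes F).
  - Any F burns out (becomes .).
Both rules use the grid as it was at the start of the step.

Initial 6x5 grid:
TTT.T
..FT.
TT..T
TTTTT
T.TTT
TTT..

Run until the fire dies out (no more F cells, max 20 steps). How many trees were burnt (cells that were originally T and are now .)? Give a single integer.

Step 1: +2 fires, +1 burnt (F count now 2)
Step 2: +1 fires, +2 burnt (F count now 1)
Step 3: +1 fires, +1 burnt (F count now 1)
Step 4: +0 fires, +1 burnt (F count now 0)
Fire out after step 4
Initially T: 20, now '.': 14
Total burnt (originally-T cells now '.'): 4

Answer: 4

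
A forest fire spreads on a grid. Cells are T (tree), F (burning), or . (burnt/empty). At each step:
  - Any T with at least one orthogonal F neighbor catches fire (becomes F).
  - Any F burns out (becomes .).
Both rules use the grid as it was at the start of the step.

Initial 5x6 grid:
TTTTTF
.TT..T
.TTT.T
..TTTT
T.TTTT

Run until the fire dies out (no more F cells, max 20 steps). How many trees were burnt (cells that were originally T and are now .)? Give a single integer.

Answer: 20

Derivation:
Step 1: +2 fires, +1 burnt (F count now 2)
Step 2: +2 fires, +2 burnt (F count now 2)
Step 3: +2 fires, +2 burnt (F count now 2)
Step 4: +4 fires, +2 burnt (F count now 4)
Step 5: +5 fires, +4 burnt (F count now 5)
Step 6: +4 fires, +5 burnt (F count now 4)
Step 7: +1 fires, +4 burnt (F count now 1)
Step 8: +0 fires, +1 burnt (F count now 0)
Fire out after step 8
Initially T: 21, now '.': 29
Total burnt (originally-T cells now '.'): 20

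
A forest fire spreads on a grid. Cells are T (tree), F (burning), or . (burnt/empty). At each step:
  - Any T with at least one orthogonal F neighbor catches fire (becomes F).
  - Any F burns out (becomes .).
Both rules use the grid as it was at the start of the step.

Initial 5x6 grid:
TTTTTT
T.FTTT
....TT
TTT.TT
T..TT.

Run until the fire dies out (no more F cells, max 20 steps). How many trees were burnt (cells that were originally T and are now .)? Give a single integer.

Answer: 16

Derivation:
Step 1: +2 fires, +1 burnt (F count now 2)
Step 2: +3 fires, +2 burnt (F count now 3)
Step 3: +4 fires, +3 burnt (F count now 4)
Step 4: +4 fires, +4 burnt (F count now 4)
Step 5: +2 fires, +4 burnt (F count now 2)
Step 6: +1 fires, +2 burnt (F count now 1)
Step 7: +0 fires, +1 burnt (F count now 0)
Fire out after step 7
Initially T: 20, now '.': 26
Total burnt (originally-T cells now '.'): 16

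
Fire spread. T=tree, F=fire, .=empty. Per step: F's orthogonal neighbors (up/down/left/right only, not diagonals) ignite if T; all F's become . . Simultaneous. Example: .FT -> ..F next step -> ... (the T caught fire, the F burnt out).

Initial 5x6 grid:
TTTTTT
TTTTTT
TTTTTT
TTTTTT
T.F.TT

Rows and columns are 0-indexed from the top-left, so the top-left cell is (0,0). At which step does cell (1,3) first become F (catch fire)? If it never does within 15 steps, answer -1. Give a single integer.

Step 1: cell (1,3)='T' (+1 fires, +1 burnt)
Step 2: cell (1,3)='T' (+3 fires, +1 burnt)
Step 3: cell (1,3)='T' (+5 fires, +3 burnt)
Step 4: cell (1,3)='F' (+8 fires, +5 burnt)
  -> target ignites at step 4
Step 5: cell (1,3)='.' (+6 fires, +8 burnt)
Step 6: cell (1,3)='.' (+3 fires, +6 burnt)
Step 7: cell (1,3)='.' (+1 fires, +3 burnt)
Step 8: cell (1,3)='.' (+0 fires, +1 burnt)
  fire out at step 8

4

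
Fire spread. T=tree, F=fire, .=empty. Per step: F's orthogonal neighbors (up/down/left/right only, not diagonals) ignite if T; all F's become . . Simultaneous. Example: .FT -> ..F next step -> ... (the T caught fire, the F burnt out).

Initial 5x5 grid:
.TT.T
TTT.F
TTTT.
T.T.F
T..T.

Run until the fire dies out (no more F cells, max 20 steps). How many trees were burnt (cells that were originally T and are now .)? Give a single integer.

Answer: 1

Derivation:
Step 1: +1 fires, +2 burnt (F count now 1)
Step 2: +0 fires, +1 burnt (F count now 0)
Fire out after step 2
Initially T: 14, now '.': 12
Total burnt (originally-T cells now '.'): 1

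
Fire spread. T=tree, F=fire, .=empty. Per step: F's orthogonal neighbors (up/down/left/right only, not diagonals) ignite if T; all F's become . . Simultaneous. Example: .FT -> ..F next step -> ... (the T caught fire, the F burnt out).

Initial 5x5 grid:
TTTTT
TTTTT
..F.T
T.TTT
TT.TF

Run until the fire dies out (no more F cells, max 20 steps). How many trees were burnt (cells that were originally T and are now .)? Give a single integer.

Step 1: +4 fires, +2 burnt (F count now 4)
Step 2: +5 fires, +4 burnt (F count now 5)
Step 3: +4 fires, +5 burnt (F count now 4)
Step 4: +2 fires, +4 burnt (F count now 2)
Step 5: +0 fires, +2 burnt (F count now 0)
Fire out after step 5
Initially T: 18, now '.': 22
Total burnt (originally-T cells now '.'): 15

Answer: 15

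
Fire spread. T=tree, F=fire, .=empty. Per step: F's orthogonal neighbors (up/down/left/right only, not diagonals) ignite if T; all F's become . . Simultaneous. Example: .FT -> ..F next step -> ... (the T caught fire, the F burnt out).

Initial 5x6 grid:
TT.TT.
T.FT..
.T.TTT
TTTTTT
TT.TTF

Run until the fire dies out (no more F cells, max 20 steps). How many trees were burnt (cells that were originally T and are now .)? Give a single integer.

Answer: 17

Derivation:
Step 1: +3 fires, +2 burnt (F count now 3)
Step 2: +5 fires, +3 burnt (F count now 5)
Step 3: +3 fires, +5 burnt (F count now 3)
Step 4: +1 fires, +3 burnt (F count now 1)
Step 5: +1 fires, +1 burnt (F count now 1)
Step 6: +3 fires, +1 burnt (F count now 3)
Step 7: +1 fires, +3 burnt (F count now 1)
Step 8: +0 fires, +1 burnt (F count now 0)
Fire out after step 8
Initially T: 20, now '.': 27
Total burnt (originally-T cells now '.'): 17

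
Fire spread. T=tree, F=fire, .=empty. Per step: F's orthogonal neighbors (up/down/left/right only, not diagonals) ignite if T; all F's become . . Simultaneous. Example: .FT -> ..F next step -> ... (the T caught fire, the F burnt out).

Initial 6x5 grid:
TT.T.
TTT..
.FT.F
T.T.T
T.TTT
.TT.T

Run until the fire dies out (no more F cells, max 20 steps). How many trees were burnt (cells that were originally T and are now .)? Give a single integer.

Answer: 14

Derivation:
Step 1: +3 fires, +2 burnt (F count now 3)
Step 2: +5 fires, +3 burnt (F count now 5)
Step 3: +4 fires, +5 burnt (F count now 4)
Step 4: +1 fires, +4 burnt (F count now 1)
Step 5: +1 fires, +1 burnt (F count now 1)
Step 6: +0 fires, +1 burnt (F count now 0)
Fire out after step 6
Initially T: 17, now '.': 27
Total burnt (originally-T cells now '.'): 14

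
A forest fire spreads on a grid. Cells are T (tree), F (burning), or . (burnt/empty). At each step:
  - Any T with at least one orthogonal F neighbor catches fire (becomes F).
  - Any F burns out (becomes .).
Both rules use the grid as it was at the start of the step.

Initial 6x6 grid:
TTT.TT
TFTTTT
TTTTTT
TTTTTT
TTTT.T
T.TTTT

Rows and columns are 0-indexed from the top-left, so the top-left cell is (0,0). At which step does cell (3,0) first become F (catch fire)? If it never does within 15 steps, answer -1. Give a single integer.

Step 1: cell (3,0)='T' (+4 fires, +1 burnt)
Step 2: cell (3,0)='T' (+6 fires, +4 burnt)
Step 3: cell (3,0)='F' (+5 fires, +6 burnt)
  -> target ignites at step 3
Step 4: cell (3,0)='.' (+6 fires, +5 burnt)
Step 5: cell (3,0)='.' (+6 fires, +6 burnt)
Step 6: cell (3,0)='.' (+2 fires, +6 burnt)
Step 7: cell (3,0)='.' (+2 fires, +2 burnt)
Step 8: cell (3,0)='.' (+1 fires, +2 burnt)
Step 9: cell (3,0)='.' (+0 fires, +1 burnt)
  fire out at step 9

3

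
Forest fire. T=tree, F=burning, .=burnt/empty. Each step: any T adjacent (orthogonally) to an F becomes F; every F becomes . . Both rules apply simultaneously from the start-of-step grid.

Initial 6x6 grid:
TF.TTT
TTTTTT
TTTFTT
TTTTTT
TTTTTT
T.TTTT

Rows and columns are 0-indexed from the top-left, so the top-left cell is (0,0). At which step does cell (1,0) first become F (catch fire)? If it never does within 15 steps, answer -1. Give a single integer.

Step 1: cell (1,0)='T' (+6 fires, +2 burnt)
Step 2: cell (1,0)='F' (+9 fires, +6 burnt)
  -> target ignites at step 2
Step 3: cell (1,0)='.' (+8 fires, +9 burnt)
Step 4: cell (1,0)='.' (+6 fires, +8 burnt)
Step 5: cell (1,0)='.' (+2 fires, +6 burnt)
Step 6: cell (1,0)='.' (+1 fires, +2 burnt)
Step 7: cell (1,0)='.' (+0 fires, +1 burnt)
  fire out at step 7

2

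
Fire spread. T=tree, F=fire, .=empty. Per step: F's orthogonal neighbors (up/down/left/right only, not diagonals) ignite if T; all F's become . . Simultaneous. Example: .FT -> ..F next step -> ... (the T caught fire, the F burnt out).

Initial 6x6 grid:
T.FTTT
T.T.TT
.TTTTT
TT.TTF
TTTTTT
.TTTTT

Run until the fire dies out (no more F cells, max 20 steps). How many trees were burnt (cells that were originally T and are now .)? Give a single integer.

Answer: 26

Derivation:
Step 1: +5 fires, +2 burnt (F count now 5)
Step 2: +7 fires, +5 burnt (F count now 7)
Step 3: +6 fires, +7 burnt (F count now 6)
Step 4: +3 fires, +6 burnt (F count now 3)
Step 5: +3 fires, +3 burnt (F count now 3)
Step 6: +2 fires, +3 burnt (F count now 2)
Step 7: +0 fires, +2 burnt (F count now 0)
Fire out after step 7
Initially T: 28, now '.': 34
Total burnt (originally-T cells now '.'): 26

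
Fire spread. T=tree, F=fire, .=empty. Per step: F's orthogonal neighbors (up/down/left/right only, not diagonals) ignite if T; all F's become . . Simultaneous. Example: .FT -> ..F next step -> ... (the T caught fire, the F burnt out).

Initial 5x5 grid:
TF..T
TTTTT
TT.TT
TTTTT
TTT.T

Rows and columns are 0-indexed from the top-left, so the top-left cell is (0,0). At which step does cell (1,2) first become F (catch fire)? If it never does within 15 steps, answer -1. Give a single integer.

Step 1: cell (1,2)='T' (+2 fires, +1 burnt)
Step 2: cell (1,2)='F' (+3 fires, +2 burnt)
  -> target ignites at step 2
Step 3: cell (1,2)='.' (+3 fires, +3 burnt)
Step 4: cell (1,2)='.' (+5 fires, +3 burnt)
Step 5: cell (1,2)='.' (+5 fires, +5 burnt)
Step 6: cell (1,2)='.' (+1 fires, +5 burnt)
Step 7: cell (1,2)='.' (+1 fires, +1 burnt)
Step 8: cell (1,2)='.' (+0 fires, +1 burnt)
  fire out at step 8

2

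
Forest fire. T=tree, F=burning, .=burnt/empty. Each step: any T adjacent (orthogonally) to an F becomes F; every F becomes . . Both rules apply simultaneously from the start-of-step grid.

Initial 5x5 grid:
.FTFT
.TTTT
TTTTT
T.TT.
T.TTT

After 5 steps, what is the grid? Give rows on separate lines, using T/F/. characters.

Step 1: 4 trees catch fire, 2 burn out
  ..F.F
  .FTFT
  TTTTT
  T.TT.
  T.TTT
Step 2: 4 trees catch fire, 4 burn out
  .....
  ..F.F
  TFTFT
  T.TT.
  T.TTT
Step 3: 4 trees catch fire, 4 burn out
  .....
  .....
  F.F.F
  T.TF.
  T.TTT
Step 4: 3 trees catch fire, 4 burn out
  .....
  .....
  .....
  F.F..
  T.TFT
Step 5: 3 trees catch fire, 3 burn out
  .....
  .....
  .....
  .....
  F.F.F

.....
.....
.....
.....
F.F.F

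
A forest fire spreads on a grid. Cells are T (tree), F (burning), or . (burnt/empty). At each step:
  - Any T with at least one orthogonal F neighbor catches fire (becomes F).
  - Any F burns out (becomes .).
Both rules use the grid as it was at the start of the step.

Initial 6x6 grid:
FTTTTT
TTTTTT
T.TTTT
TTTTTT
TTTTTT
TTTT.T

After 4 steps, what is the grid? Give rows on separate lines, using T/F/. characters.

Step 1: 2 trees catch fire, 1 burn out
  .FTTTT
  FTTTTT
  T.TTTT
  TTTTTT
  TTTTTT
  TTTT.T
Step 2: 3 trees catch fire, 2 burn out
  ..FTTT
  .FTTTT
  F.TTTT
  TTTTTT
  TTTTTT
  TTTT.T
Step 3: 3 trees catch fire, 3 burn out
  ...FTT
  ..FTTT
  ..TTTT
  FTTTTT
  TTTTTT
  TTTT.T
Step 4: 5 trees catch fire, 3 burn out
  ....FT
  ...FTT
  ..FTTT
  .FTTTT
  FTTTTT
  TTTT.T

....FT
...FTT
..FTTT
.FTTTT
FTTTTT
TTTT.T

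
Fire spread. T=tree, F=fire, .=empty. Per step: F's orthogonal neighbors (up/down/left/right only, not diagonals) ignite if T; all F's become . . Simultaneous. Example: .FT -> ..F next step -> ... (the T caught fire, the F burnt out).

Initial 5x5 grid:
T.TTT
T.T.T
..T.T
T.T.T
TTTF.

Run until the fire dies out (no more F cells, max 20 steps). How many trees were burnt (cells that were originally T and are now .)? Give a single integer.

Step 1: +1 fires, +1 burnt (F count now 1)
Step 2: +2 fires, +1 burnt (F count now 2)
Step 3: +2 fires, +2 burnt (F count now 2)
Step 4: +2 fires, +2 burnt (F count now 2)
Step 5: +1 fires, +2 burnt (F count now 1)
Step 6: +1 fires, +1 burnt (F count now 1)
Step 7: +1 fires, +1 burnt (F count now 1)
Step 8: +1 fires, +1 burnt (F count now 1)
Step 9: +1 fires, +1 burnt (F count now 1)
Step 10: +1 fires, +1 burnt (F count now 1)
Step 11: +0 fires, +1 burnt (F count now 0)
Fire out after step 11
Initially T: 15, now '.': 23
Total burnt (originally-T cells now '.'): 13

Answer: 13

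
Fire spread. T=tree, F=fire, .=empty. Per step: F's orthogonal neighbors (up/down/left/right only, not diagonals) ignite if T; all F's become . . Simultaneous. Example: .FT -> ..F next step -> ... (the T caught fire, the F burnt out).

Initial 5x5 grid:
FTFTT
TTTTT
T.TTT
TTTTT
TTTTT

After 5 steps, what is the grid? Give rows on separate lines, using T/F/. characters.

Step 1: 4 trees catch fire, 2 burn out
  .F.FT
  FTFTT
  T.TTT
  TTTTT
  TTTTT
Step 2: 5 trees catch fire, 4 burn out
  ....F
  .F.FT
  F.FTT
  TTTTT
  TTTTT
Step 3: 4 trees catch fire, 5 burn out
  .....
  ....F
  ...FT
  FTFTT
  TTTTT
Step 4: 5 trees catch fire, 4 burn out
  .....
  .....
  ....F
  .F.FT
  FTFTT
Step 5: 3 trees catch fire, 5 burn out
  .....
  .....
  .....
  ....F
  .F.FT

.....
.....
.....
....F
.F.FT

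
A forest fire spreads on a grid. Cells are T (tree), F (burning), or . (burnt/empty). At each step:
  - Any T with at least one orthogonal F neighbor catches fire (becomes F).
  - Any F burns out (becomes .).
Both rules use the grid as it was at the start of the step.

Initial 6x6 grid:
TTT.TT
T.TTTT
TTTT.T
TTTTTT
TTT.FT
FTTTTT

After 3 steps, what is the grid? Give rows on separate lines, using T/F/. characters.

Step 1: 5 trees catch fire, 2 burn out
  TTT.TT
  T.TTTT
  TTTT.T
  TTTTFT
  FTT..F
  .FTTFT
Step 2: 7 trees catch fire, 5 burn out
  TTT.TT
  T.TTTT
  TTTT.T
  FTTF.F
  .FT...
  ..FF.F
Step 3: 6 trees catch fire, 7 burn out
  TTT.TT
  T.TTTT
  FTTF.F
  .FF...
  ..F...
  ......

TTT.TT
T.TTTT
FTTF.F
.FF...
..F...
......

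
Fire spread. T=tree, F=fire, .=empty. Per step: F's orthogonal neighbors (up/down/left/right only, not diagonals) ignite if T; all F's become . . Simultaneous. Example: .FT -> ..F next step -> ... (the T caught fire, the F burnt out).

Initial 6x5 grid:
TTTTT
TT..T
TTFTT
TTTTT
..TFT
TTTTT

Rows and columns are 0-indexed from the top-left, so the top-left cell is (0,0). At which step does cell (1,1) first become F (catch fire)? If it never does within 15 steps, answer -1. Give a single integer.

Step 1: cell (1,1)='T' (+7 fires, +2 burnt)
Step 2: cell (1,1)='F' (+7 fires, +7 burnt)
  -> target ignites at step 2
Step 3: cell (1,1)='.' (+5 fires, +7 burnt)
Step 4: cell (1,1)='.' (+4 fires, +5 burnt)
Step 5: cell (1,1)='.' (+1 fires, +4 burnt)
Step 6: cell (1,1)='.' (+0 fires, +1 burnt)
  fire out at step 6

2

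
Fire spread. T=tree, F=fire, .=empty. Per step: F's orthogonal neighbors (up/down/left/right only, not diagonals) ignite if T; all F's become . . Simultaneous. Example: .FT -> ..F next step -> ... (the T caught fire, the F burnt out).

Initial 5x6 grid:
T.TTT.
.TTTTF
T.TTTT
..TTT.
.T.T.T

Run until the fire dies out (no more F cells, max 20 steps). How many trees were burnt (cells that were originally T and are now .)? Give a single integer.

Step 1: +2 fires, +1 burnt (F count now 2)
Step 2: +3 fires, +2 burnt (F count now 3)
Step 3: +4 fires, +3 burnt (F count now 4)
Step 4: +4 fires, +4 burnt (F count now 4)
Step 5: +2 fires, +4 burnt (F count now 2)
Step 6: +0 fires, +2 burnt (F count now 0)
Fire out after step 6
Initially T: 19, now '.': 26
Total burnt (originally-T cells now '.'): 15

Answer: 15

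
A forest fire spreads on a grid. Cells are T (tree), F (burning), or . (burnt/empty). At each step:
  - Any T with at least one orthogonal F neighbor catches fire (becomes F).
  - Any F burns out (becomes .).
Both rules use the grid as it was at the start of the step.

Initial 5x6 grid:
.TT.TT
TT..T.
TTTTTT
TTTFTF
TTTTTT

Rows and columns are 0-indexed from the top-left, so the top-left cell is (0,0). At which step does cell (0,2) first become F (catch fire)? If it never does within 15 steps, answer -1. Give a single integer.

Step 1: cell (0,2)='T' (+6 fires, +2 burnt)
Step 2: cell (0,2)='T' (+5 fires, +6 burnt)
Step 3: cell (0,2)='T' (+4 fires, +5 burnt)
Step 4: cell (0,2)='T' (+4 fires, +4 burnt)
Step 5: cell (0,2)='T' (+3 fires, +4 burnt)
Step 6: cell (0,2)='F' (+1 fires, +3 burnt)
  -> target ignites at step 6
Step 7: cell (0,2)='.' (+0 fires, +1 burnt)
  fire out at step 7

6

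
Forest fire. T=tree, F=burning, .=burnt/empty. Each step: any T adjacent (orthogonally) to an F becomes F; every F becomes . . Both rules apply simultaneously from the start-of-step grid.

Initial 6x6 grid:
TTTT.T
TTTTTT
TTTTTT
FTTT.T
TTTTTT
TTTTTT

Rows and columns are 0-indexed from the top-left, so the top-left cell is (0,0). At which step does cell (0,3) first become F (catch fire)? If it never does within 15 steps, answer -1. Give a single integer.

Step 1: cell (0,3)='T' (+3 fires, +1 burnt)
Step 2: cell (0,3)='T' (+5 fires, +3 burnt)
Step 3: cell (0,3)='T' (+6 fires, +5 burnt)
Step 4: cell (0,3)='T' (+5 fires, +6 burnt)
Step 5: cell (0,3)='T' (+5 fires, +5 burnt)
Step 6: cell (0,3)='F' (+5 fires, +5 burnt)
  -> target ignites at step 6
Step 7: cell (0,3)='.' (+3 fires, +5 burnt)
Step 8: cell (0,3)='.' (+1 fires, +3 burnt)
Step 9: cell (0,3)='.' (+0 fires, +1 burnt)
  fire out at step 9

6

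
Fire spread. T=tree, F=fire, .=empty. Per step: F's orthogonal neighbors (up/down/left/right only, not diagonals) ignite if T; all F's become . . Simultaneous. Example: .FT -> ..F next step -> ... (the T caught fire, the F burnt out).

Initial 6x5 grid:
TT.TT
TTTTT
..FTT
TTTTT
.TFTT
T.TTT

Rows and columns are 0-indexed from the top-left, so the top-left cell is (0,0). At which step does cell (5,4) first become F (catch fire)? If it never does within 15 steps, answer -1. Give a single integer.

Step 1: cell (5,4)='T' (+6 fires, +2 burnt)
Step 2: cell (5,4)='T' (+7 fires, +6 burnt)
Step 3: cell (5,4)='F' (+7 fires, +7 burnt)
  -> target ignites at step 3
Step 4: cell (5,4)='.' (+2 fires, +7 burnt)
Step 5: cell (5,4)='.' (+0 fires, +2 burnt)
  fire out at step 5

3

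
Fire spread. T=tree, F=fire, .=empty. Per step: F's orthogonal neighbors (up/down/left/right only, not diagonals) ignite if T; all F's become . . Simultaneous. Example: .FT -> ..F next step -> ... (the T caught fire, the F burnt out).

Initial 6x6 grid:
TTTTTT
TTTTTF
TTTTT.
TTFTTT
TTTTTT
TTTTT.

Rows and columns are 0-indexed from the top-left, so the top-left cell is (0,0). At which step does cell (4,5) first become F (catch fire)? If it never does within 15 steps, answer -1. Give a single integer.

Step 1: cell (4,5)='T' (+6 fires, +2 burnt)
Step 2: cell (4,5)='T' (+11 fires, +6 burnt)
Step 3: cell (4,5)='T' (+9 fires, +11 burnt)
Step 4: cell (4,5)='F' (+5 fires, +9 burnt)
  -> target ignites at step 4
Step 5: cell (4,5)='.' (+1 fires, +5 burnt)
Step 6: cell (4,5)='.' (+0 fires, +1 burnt)
  fire out at step 6

4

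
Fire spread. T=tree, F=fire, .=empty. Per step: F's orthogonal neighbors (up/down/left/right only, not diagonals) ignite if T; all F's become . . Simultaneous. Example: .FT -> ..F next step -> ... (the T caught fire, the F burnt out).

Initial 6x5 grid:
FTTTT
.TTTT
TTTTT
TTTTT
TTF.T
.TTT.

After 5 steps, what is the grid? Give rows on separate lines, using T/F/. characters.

Step 1: 4 trees catch fire, 2 burn out
  .FTTT
  .TTTT
  TTTTT
  TTFTT
  TF..T
  .TFT.
Step 2: 8 trees catch fire, 4 burn out
  ..FTT
  .FTTT
  TTFTT
  TF.FT
  F...T
  .F.F.
Step 3: 6 trees catch fire, 8 burn out
  ...FT
  ..FTT
  TF.FT
  F...F
  ....T
  .....
Step 4: 5 trees catch fire, 6 burn out
  ....F
  ...FT
  F...F
  .....
  ....F
  .....
Step 5: 1 trees catch fire, 5 burn out
  .....
  ....F
  .....
  .....
  .....
  .....

.....
....F
.....
.....
.....
.....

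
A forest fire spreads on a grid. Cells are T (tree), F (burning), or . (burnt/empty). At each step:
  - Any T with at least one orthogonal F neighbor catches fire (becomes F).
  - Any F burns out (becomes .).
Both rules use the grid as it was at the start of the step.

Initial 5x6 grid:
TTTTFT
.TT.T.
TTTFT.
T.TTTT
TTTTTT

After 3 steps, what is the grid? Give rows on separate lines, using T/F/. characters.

Step 1: 6 trees catch fire, 2 burn out
  TTTF.F
  .TT.F.
  TTF.F.
  T.TFTT
  TTTTTT
Step 2: 6 trees catch fire, 6 burn out
  TTF...
  .TF...
  TF....
  T.F.FT
  TTTFTT
Step 3: 6 trees catch fire, 6 burn out
  TF....
  .F....
  F.....
  T....F
  TTF.FT

TF....
.F....
F.....
T....F
TTF.FT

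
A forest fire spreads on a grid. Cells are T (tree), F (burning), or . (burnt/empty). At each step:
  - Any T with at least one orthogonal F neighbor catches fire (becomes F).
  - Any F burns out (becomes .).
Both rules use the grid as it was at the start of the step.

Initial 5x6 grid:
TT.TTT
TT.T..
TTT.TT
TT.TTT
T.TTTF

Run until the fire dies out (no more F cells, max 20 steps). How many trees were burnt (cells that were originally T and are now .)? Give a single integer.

Step 1: +2 fires, +1 burnt (F count now 2)
Step 2: +3 fires, +2 burnt (F count now 3)
Step 3: +3 fires, +3 burnt (F count now 3)
Step 4: +0 fires, +3 burnt (F count now 0)
Fire out after step 4
Initially T: 22, now '.': 16
Total burnt (originally-T cells now '.'): 8

Answer: 8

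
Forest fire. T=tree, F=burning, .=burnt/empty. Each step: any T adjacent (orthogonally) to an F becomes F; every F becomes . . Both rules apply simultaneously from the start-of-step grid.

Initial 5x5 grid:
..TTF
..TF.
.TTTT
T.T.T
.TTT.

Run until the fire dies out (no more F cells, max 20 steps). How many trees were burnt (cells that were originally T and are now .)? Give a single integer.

Answer: 12

Derivation:
Step 1: +3 fires, +2 burnt (F count now 3)
Step 2: +3 fires, +3 burnt (F count now 3)
Step 3: +3 fires, +3 burnt (F count now 3)
Step 4: +1 fires, +3 burnt (F count now 1)
Step 5: +2 fires, +1 burnt (F count now 2)
Step 6: +0 fires, +2 burnt (F count now 0)
Fire out after step 6
Initially T: 13, now '.': 24
Total burnt (originally-T cells now '.'): 12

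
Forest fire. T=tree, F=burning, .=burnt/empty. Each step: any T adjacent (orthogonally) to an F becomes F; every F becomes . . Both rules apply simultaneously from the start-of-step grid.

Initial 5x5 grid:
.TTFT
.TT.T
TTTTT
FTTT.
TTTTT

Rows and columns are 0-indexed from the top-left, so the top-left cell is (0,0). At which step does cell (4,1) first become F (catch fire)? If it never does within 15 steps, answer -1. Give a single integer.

Step 1: cell (4,1)='T' (+5 fires, +2 burnt)
Step 2: cell (4,1)='F' (+6 fires, +5 burnt)
  -> target ignites at step 2
Step 3: cell (4,1)='.' (+5 fires, +6 burnt)
Step 4: cell (4,1)='.' (+2 fires, +5 burnt)
Step 5: cell (4,1)='.' (+1 fires, +2 burnt)
Step 6: cell (4,1)='.' (+0 fires, +1 burnt)
  fire out at step 6

2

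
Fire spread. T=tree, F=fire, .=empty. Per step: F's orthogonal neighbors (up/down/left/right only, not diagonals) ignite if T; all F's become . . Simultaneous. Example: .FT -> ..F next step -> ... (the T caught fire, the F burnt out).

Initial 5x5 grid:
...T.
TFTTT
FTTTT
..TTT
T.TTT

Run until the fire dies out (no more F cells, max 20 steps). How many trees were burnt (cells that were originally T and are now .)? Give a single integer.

Step 1: +3 fires, +2 burnt (F count now 3)
Step 2: +2 fires, +3 burnt (F count now 2)
Step 3: +4 fires, +2 burnt (F count now 4)
Step 4: +3 fires, +4 burnt (F count now 3)
Step 5: +2 fires, +3 burnt (F count now 2)
Step 6: +1 fires, +2 burnt (F count now 1)
Step 7: +0 fires, +1 burnt (F count now 0)
Fire out after step 7
Initially T: 16, now '.': 24
Total burnt (originally-T cells now '.'): 15

Answer: 15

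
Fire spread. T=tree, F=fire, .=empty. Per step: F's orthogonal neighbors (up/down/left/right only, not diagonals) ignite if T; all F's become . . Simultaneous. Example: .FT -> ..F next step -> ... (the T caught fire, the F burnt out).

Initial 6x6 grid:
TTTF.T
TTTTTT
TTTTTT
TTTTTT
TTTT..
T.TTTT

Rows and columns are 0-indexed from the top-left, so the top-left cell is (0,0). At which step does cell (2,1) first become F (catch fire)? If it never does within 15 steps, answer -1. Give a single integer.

Step 1: cell (2,1)='T' (+2 fires, +1 burnt)
Step 2: cell (2,1)='T' (+4 fires, +2 burnt)
Step 3: cell (2,1)='T' (+6 fires, +4 burnt)
Step 4: cell (2,1)='F' (+7 fires, +6 burnt)
  -> target ignites at step 4
Step 5: cell (2,1)='.' (+5 fires, +7 burnt)
Step 6: cell (2,1)='.' (+4 fires, +5 burnt)
Step 7: cell (2,1)='.' (+2 fires, +4 burnt)
Step 8: cell (2,1)='.' (+1 fires, +2 burnt)
Step 9: cell (2,1)='.' (+0 fires, +1 burnt)
  fire out at step 9

4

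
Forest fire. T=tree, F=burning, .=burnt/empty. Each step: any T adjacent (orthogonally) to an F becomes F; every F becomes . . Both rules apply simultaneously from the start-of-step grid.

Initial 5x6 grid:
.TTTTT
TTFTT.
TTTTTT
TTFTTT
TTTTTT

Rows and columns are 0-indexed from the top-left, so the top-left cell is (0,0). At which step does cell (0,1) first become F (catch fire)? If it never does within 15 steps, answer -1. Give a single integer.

Step 1: cell (0,1)='T' (+7 fires, +2 burnt)
Step 2: cell (0,1)='F' (+10 fires, +7 burnt)
  -> target ignites at step 2
Step 3: cell (0,1)='.' (+6 fires, +10 burnt)
Step 4: cell (0,1)='.' (+3 fires, +6 burnt)
Step 5: cell (0,1)='.' (+0 fires, +3 burnt)
  fire out at step 5

2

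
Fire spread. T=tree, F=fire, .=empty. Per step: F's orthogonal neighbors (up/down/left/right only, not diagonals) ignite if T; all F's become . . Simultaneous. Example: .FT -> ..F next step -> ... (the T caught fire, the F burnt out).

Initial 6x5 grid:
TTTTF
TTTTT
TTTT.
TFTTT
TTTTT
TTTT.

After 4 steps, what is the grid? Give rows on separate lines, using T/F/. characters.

Step 1: 6 trees catch fire, 2 burn out
  TTTF.
  TTTTF
  TFTT.
  F.FTT
  TFTTT
  TTTT.
Step 2: 9 trees catch fire, 6 burn out
  TTF..
  TFTF.
  F.FT.
  ...FT
  F.FTT
  TFTT.
Step 3: 8 trees catch fire, 9 burn out
  TF...
  F.F..
  ...F.
  ....F
  ...FT
  F.FT.
Step 4: 3 trees catch fire, 8 burn out
  F....
  .....
  .....
  .....
  ....F
  ...F.

F....
.....
.....
.....
....F
...F.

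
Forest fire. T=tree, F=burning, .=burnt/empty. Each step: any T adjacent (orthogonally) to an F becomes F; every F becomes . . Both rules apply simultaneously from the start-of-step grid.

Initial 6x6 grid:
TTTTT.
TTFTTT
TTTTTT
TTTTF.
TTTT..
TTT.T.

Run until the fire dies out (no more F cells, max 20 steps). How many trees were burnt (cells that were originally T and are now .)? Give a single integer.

Answer: 27

Derivation:
Step 1: +6 fires, +2 burnt (F count now 6)
Step 2: +9 fires, +6 burnt (F count now 9)
Step 3: +6 fires, +9 burnt (F count now 6)
Step 4: +3 fires, +6 burnt (F count now 3)
Step 5: +2 fires, +3 burnt (F count now 2)
Step 6: +1 fires, +2 burnt (F count now 1)
Step 7: +0 fires, +1 burnt (F count now 0)
Fire out after step 7
Initially T: 28, now '.': 35
Total burnt (originally-T cells now '.'): 27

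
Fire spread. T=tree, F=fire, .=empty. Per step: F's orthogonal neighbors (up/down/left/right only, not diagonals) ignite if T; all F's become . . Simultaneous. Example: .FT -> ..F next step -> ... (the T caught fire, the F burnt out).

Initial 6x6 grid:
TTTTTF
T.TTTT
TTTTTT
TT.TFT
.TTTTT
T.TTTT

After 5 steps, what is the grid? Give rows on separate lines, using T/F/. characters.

Step 1: 6 trees catch fire, 2 burn out
  TTTTF.
  T.TTTF
  TTTTFT
  TT.F.F
  .TTTFT
  T.TTTT
Step 2: 7 trees catch fire, 6 burn out
  TTTF..
  T.TTF.
  TTTF.F
  TT....
  .TTF.F
  T.TTFT
Step 3: 6 trees catch fire, 7 burn out
  TTF...
  T.TF..
  TTF...
  TT....
  .TF...
  T.TF.F
Step 4: 5 trees catch fire, 6 burn out
  TF....
  T.F...
  TF....
  TT....
  .F....
  T.F...
Step 5: 3 trees catch fire, 5 burn out
  F.....
  T.....
  F.....
  TF....
  ......
  T.....

F.....
T.....
F.....
TF....
......
T.....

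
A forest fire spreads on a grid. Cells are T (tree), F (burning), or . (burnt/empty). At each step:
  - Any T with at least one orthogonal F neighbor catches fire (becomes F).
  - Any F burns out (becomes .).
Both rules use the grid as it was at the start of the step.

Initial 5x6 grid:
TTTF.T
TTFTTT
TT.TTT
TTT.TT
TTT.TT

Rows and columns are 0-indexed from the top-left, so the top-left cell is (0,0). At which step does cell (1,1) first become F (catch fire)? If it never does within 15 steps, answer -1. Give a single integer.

Step 1: cell (1,1)='F' (+3 fires, +2 burnt)
  -> target ignites at step 1
Step 2: cell (1,1)='.' (+5 fires, +3 burnt)
Step 3: cell (1,1)='.' (+5 fires, +5 burnt)
Step 4: cell (1,1)='.' (+6 fires, +5 burnt)
Step 5: cell (1,1)='.' (+4 fires, +6 burnt)
Step 6: cell (1,1)='.' (+1 fires, +4 burnt)
Step 7: cell (1,1)='.' (+0 fires, +1 burnt)
  fire out at step 7

1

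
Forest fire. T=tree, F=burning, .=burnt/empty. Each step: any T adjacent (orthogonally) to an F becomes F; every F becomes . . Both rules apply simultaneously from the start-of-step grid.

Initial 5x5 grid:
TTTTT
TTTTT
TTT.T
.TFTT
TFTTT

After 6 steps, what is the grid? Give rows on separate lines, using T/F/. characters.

Step 1: 5 trees catch fire, 2 burn out
  TTTTT
  TTTTT
  TTF.T
  .F.FT
  F.FTT
Step 2: 4 trees catch fire, 5 burn out
  TTTTT
  TTFTT
  TF..T
  ....F
  ...FT
Step 3: 6 trees catch fire, 4 burn out
  TTFTT
  TF.FT
  F...F
  .....
  ....F
Step 4: 4 trees catch fire, 6 burn out
  TF.FT
  F...F
  .....
  .....
  .....
Step 5: 2 trees catch fire, 4 burn out
  F...F
  .....
  .....
  .....
  .....
Step 6: 0 trees catch fire, 2 burn out
  .....
  .....
  .....
  .....
  .....

.....
.....
.....
.....
.....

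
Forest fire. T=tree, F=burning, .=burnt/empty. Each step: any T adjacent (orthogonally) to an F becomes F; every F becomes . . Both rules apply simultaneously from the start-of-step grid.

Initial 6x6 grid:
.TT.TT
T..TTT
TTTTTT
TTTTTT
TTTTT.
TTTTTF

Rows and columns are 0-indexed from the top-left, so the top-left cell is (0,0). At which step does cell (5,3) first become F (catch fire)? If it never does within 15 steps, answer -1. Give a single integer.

Step 1: cell (5,3)='T' (+1 fires, +1 burnt)
Step 2: cell (5,3)='F' (+2 fires, +1 burnt)
  -> target ignites at step 2
Step 3: cell (5,3)='.' (+3 fires, +2 burnt)
Step 4: cell (5,3)='.' (+5 fires, +3 burnt)
Step 5: cell (5,3)='.' (+6 fires, +5 burnt)
Step 6: cell (5,3)='.' (+6 fires, +6 burnt)
Step 7: cell (5,3)='.' (+3 fires, +6 burnt)
Step 8: cell (5,3)='.' (+1 fires, +3 burnt)
Step 9: cell (5,3)='.' (+1 fires, +1 burnt)
Step 10: cell (5,3)='.' (+0 fires, +1 burnt)
  fire out at step 10

2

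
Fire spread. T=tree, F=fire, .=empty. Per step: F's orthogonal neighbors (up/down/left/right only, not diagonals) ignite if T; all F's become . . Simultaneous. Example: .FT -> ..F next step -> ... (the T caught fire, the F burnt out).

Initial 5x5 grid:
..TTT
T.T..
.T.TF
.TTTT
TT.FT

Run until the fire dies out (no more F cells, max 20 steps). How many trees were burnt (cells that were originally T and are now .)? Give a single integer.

Step 1: +4 fires, +2 burnt (F count now 4)
Step 2: +1 fires, +4 burnt (F count now 1)
Step 3: +1 fires, +1 burnt (F count now 1)
Step 4: +2 fires, +1 burnt (F count now 2)
Step 5: +1 fires, +2 burnt (F count now 1)
Step 6: +0 fires, +1 burnt (F count now 0)
Fire out after step 6
Initially T: 14, now '.': 20
Total burnt (originally-T cells now '.'): 9

Answer: 9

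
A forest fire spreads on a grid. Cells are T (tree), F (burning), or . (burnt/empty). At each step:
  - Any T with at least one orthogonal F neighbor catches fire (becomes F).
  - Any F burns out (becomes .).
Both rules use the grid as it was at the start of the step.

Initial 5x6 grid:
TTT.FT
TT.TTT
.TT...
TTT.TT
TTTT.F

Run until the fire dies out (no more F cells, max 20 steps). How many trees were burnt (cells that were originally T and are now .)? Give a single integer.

Answer: 6

Derivation:
Step 1: +3 fires, +2 burnt (F count now 3)
Step 2: +3 fires, +3 burnt (F count now 3)
Step 3: +0 fires, +3 burnt (F count now 0)
Fire out after step 3
Initially T: 20, now '.': 16
Total burnt (originally-T cells now '.'): 6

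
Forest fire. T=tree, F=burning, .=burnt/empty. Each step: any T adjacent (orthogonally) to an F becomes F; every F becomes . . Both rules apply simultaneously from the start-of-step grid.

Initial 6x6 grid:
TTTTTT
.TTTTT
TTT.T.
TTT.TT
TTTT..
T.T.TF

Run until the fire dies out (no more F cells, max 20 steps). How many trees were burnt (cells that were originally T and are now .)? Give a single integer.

Step 1: +1 fires, +1 burnt (F count now 1)
Step 2: +0 fires, +1 burnt (F count now 0)
Fire out after step 2
Initially T: 27, now '.': 10
Total burnt (originally-T cells now '.'): 1

Answer: 1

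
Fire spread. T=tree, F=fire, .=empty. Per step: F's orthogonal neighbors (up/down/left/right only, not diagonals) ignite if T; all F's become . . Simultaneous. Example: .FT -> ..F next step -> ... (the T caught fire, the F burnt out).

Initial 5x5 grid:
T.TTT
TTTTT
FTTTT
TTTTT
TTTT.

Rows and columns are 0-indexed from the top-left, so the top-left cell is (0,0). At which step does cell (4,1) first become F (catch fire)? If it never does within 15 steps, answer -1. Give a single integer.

Step 1: cell (4,1)='T' (+3 fires, +1 burnt)
Step 2: cell (4,1)='T' (+5 fires, +3 burnt)
Step 3: cell (4,1)='F' (+4 fires, +5 burnt)
  -> target ignites at step 3
Step 4: cell (4,1)='.' (+5 fires, +4 burnt)
Step 5: cell (4,1)='.' (+4 fires, +5 burnt)
Step 6: cell (4,1)='.' (+1 fires, +4 burnt)
Step 7: cell (4,1)='.' (+0 fires, +1 burnt)
  fire out at step 7

3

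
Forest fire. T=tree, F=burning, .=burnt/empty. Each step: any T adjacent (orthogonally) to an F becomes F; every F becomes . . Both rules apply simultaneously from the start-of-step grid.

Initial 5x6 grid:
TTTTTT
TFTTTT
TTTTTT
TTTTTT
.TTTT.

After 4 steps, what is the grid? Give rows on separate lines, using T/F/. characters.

Step 1: 4 trees catch fire, 1 burn out
  TFTTTT
  F.FTTT
  TFTTTT
  TTTTTT
  .TTTT.
Step 2: 6 trees catch fire, 4 burn out
  F.FTTT
  ...FTT
  F.FTTT
  TFTTTT
  .TTTT.
Step 3: 6 trees catch fire, 6 burn out
  ...FTT
  ....FT
  ...FTT
  F.FTTT
  .FTTT.
Step 4: 5 trees catch fire, 6 burn out
  ....FT
  .....F
  ....FT
  ...FTT
  ..FTT.

....FT
.....F
....FT
...FTT
..FTT.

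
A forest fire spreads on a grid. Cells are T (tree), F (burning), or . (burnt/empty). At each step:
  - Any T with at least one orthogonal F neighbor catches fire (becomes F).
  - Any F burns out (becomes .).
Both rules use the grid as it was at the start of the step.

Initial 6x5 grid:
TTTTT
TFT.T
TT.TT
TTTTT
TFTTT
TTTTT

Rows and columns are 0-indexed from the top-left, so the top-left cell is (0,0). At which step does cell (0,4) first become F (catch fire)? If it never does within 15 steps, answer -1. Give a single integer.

Step 1: cell (0,4)='T' (+8 fires, +2 burnt)
Step 2: cell (0,4)='T' (+8 fires, +8 burnt)
Step 3: cell (0,4)='T' (+4 fires, +8 burnt)
Step 4: cell (0,4)='F' (+4 fires, +4 burnt)
  -> target ignites at step 4
Step 5: cell (0,4)='.' (+2 fires, +4 burnt)
Step 6: cell (0,4)='.' (+0 fires, +2 burnt)
  fire out at step 6

4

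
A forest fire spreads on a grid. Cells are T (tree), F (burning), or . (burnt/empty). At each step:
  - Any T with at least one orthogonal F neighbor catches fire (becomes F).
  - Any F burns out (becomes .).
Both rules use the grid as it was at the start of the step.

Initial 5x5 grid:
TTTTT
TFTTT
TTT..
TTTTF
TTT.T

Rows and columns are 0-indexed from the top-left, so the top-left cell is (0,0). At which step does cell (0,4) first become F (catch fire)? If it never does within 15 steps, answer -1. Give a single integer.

Step 1: cell (0,4)='T' (+6 fires, +2 burnt)
Step 2: cell (0,4)='T' (+7 fires, +6 burnt)
Step 3: cell (0,4)='T' (+5 fires, +7 burnt)
Step 4: cell (0,4)='F' (+2 fires, +5 burnt)
  -> target ignites at step 4
Step 5: cell (0,4)='.' (+0 fires, +2 burnt)
  fire out at step 5

4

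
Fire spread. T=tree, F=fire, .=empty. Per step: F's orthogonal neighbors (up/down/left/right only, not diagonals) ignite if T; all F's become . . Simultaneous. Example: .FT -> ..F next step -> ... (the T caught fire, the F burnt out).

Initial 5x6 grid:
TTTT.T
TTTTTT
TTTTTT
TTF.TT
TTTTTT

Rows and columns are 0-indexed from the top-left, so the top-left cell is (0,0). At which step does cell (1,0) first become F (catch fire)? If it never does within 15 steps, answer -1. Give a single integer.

Step 1: cell (1,0)='T' (+3 fires, +1 burnt)
Step 2: cell (1,0)='T' (+6 fires, +3 burnt)
Step 3: cell (1,0)='T' (+7 fires, +6 burnt)
Step 4: cell (1,0)='F' (+7 fires, +7 burnt)
  -> target ignites at step 4
Step 5: cell (1,0)='.' (+3 fires, +7 burnt)
Step 6: cell (1,0)='.' (+1 fires, +3 burnt)
Step 7: cell (1,0)='.' (+0 fires, +1 burnt)
  fire out at step 7

4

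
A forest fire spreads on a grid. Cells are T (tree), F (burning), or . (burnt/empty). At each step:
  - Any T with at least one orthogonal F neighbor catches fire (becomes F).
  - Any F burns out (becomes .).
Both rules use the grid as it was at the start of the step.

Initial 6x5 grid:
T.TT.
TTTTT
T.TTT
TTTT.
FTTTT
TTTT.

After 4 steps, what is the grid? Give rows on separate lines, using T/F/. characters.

Step 1: 3 trees catch fire, 1 burn out
  T.TT.
  TTTTT
  T.TTT
  FTTT.
  .FTTT
  FTTT.
Step 2: 4 trees catch fire, 3 burn out
  T.TT.
  TTTTT
  F.TTT
  .FTT.
  ..FTT
  .FTT.
Step 3: 4 trees catch fire, 4 burn out
  T.TT.
  FTTTT
  ..TTT
  ..FT.
  ...FT
  ..FT.
Step 4: 6 trees catch fire, 4 burn out
  F.TT.
  .FTTT
  ..FTT
  ...F.
  ....F
  ...F.

F.TT.
.FTTT
..FTT
...F.
....F
...F.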